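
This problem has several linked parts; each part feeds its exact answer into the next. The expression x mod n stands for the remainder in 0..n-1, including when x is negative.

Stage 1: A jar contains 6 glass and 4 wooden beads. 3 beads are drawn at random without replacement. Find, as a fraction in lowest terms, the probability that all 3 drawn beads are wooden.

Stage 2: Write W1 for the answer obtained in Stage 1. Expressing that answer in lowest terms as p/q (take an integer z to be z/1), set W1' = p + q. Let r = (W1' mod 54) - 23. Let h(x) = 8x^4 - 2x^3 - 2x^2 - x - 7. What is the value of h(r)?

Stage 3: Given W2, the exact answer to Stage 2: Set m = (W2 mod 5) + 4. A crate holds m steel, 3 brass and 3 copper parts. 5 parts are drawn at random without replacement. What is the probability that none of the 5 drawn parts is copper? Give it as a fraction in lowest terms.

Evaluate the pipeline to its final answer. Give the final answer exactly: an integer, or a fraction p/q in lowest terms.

Stage 1: total draws C(10,3) = 120; favorable C(4,3) = 4; P = 1/30; answer 1/30
Stage 2: W1 = 1/30; threaded value p + q = 31; r = 8; 8*(8)^4 - 2*(8)^3 - 2*(8)^2 - 1*(8)^1 - 7 = (32768) + (-1024) + (-128) + (-8) + (-7) = 31601; answer 31601
Stage 3: W2 = 31601; m = 5; total draws C(11,5) = 462; favorable C(8,5) = 56; P = 4/33; answer 4/33

4/33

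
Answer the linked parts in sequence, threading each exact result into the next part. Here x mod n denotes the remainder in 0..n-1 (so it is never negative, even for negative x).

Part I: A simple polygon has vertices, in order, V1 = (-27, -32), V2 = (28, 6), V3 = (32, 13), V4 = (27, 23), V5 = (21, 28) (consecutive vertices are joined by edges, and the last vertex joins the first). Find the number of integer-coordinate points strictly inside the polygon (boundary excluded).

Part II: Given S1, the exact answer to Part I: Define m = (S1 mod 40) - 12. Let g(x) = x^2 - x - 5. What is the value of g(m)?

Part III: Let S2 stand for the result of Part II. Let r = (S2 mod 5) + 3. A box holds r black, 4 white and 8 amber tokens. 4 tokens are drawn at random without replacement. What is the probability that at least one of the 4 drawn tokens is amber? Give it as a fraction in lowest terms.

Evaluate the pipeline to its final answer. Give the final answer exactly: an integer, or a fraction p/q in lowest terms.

Part I: cross terms: (-27*6 - 28*-32)=734, (28*13 - 32*6)=172, (32*23 - 27*13)=385, (27*28 - 21*23)=273, (21*-32 - -27*28)=84; twice the area = |1648| = 1648; area = 824; boundary points = 1 + 1 + 5 + 1 + 12 = 20; strictly interior points = area - boundary/2 + 1 = 815; answer 815
Part II: S1 = 815; m = 3; 1*(3)^2 - 1*(3)^1 - 5 = (9) + (-3) + (-5) = 1; answer 1
Part III: S2 = 1; r = 4; total draws C(16,4) = 1820; complement C(8,4) = 70; favorable 1820 - 70 = 1750; P = 25/26; answer 25/26

25/26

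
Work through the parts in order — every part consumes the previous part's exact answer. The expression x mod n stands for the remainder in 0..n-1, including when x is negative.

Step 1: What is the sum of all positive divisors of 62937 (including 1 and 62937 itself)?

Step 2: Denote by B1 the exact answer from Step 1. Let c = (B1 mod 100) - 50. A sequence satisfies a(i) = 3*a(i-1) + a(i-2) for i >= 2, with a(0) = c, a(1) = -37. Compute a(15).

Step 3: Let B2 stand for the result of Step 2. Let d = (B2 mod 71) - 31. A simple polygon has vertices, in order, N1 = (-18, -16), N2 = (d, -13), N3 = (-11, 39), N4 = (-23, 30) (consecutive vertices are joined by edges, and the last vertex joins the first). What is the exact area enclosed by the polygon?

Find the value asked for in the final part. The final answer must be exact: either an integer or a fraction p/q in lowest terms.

Step 1: 62937 = 3^5 * 7 * 37; sigma = (1 + 3 + 9 + 27 + 81 + 243) * (1 + 7) * (1 + 37) = 364 * 8 * 38 = 110656; answer 110656
Step 2: B1 = 110656; c = 6; a(2) = 3*(-37) + 1*(6) = -105; iterating: a(2)=-105, a(3)=-352, a(4)=-1161, a(5)=-3835, a(6)=-12666, a(7)=-41833, a(8)=-138165, a(9)=-456328, a(10)=-1507149, a(11)=-4977775, a(12)=-16440474, a(13)=-54299197, a(14)=-179338065, a(15)=-592313392; answer -592313392
Step 3: B2 = -592313392; d = 30; cross terms: (-18*-13 - 30*-16)=714, (30*39 - -11*-13)=1027, (-11*30 - -23*39)=567, (-23*-16 - -18*30)=908; twice the area = |3216| = 3216; area = 1608; answer 1608

1608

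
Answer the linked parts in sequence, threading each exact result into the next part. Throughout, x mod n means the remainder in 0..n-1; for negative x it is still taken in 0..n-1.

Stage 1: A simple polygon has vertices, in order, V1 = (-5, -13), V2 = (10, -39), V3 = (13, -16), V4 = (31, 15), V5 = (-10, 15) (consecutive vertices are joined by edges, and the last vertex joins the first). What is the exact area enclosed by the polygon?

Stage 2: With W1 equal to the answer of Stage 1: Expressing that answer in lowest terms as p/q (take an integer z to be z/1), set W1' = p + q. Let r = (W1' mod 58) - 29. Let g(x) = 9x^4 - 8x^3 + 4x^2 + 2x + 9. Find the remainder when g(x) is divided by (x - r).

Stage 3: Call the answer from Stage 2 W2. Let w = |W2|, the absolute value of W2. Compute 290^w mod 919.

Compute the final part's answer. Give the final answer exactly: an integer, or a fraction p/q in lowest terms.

421

Stage 1: cross terms: (-5*-39 - 10*-13)=325, (10*-16 - 13*-39)=347, (13*15 - 31*-16)=691, (31*15 - -10*15)=615, (-10*-13 - -5*15)=205; twice the area = |2183| = 2183; area = 2183/2; answer 2183/2
Stage 2: W1 = 2183/2; threaded value p + q = 2185; r = 10; remainder = value at the root: 9*(10)^4 - 8*(10)^3 + 4*(10)^2 + 2*(10)^1 + 9 = (90000) + (-8000) + (400) + (20) + (9) = 82429; answer 82429
Stage 3: W2 = 82429; w = 82429; squarings mod 919: 290^1=290, 290^2=471, 290^4=362, 290^8=546, 290^16=360, 290^32=21, 290^64=441, 290^128=572, 290^256=20, 290^512=400, 290^1024=94, 290^2048=565, 290^4096=332, 290^8192=863, 290^16384=379, 290^32768=277, 290^65536=452; 290^82429 = 290^1 * 290^4 * 290^8 * 290^16 * 290^32 * 290^64 * 290^128 * 290^256 * 290^16384 * 290^65536 = 421 (mod 919); answer 421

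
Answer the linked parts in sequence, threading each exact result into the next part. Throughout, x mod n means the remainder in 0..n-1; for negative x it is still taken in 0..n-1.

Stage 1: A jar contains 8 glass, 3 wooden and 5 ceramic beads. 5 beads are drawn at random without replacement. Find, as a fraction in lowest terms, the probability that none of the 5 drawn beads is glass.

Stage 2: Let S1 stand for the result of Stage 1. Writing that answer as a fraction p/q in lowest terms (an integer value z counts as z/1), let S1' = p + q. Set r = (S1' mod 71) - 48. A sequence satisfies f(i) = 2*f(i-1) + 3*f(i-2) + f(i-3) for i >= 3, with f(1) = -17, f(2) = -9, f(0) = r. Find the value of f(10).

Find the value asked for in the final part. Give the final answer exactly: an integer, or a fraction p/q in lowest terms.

Stage 1: total draws C(16,5) = 4368; favorable C(8,5) = 56; P = 1/78; answer 1/78
Stage 2: S1 = 1/78; threaded value p + q = 79; r = -40; f(3) = 2*(-9) + 3*(-17) + 1*(-40) = -109; iterating: f(3)=-109, f(4)=-262, f(5)=-860, f(6)=-2615, f(7)=-8072, f(8)=-24849, f(9)=-76529, f(10)=-235677; answer -235677

-235677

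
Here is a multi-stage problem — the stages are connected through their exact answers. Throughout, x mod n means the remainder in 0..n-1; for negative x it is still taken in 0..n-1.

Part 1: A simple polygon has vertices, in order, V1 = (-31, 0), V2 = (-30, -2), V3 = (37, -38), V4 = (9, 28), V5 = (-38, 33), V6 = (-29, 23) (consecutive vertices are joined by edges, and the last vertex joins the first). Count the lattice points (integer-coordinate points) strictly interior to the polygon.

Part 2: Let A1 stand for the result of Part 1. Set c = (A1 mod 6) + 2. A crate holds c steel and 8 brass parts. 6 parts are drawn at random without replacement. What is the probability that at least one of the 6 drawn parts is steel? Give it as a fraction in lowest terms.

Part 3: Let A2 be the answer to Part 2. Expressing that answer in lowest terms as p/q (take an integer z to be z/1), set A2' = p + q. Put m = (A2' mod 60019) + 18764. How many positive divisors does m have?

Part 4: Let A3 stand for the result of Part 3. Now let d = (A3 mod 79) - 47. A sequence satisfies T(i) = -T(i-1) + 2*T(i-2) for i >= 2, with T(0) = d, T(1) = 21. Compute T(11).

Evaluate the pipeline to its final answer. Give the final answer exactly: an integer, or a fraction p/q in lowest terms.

Part 1: cross terms: (-31*-2 - -30*0)=62, (-30*-38 - 37*-2)=1214, (37*28 - 9*-38)=1378, (9*33 - -38*28)=1361, (-38*23 - -29*33)=83, (-29*0 - -31*23)=713; twice the area = |4811| = 4811; area = 4811/2; boundary points = 1 + 1 + 2 + 1 + 1 + 1 = 7; strictly interior points = area - boundary/2 + 1 = 2403; answer 2403
Part 2: A1 = 2403; c = 5; total draws C(13,6) = 1716; complement C(8,6) = 28; favorable 1716 - 28 = 1688; P = 422/429; answer 422/429
Part 3: A2 = 422/429; threaded value p + q = 851; m = 19615; 19615 = 5 * 3923; number of divisors = (1+1) * (1+1) = 4; answer 4
Part 4: A3 = 4; d = -43; T(2) = -1*(21) + 2*(-43) = -107; iterating: T(2)=-107, T(3)=149, T(4)=-363, T(5)=661, T(6)=-1387, T(7)=2709, T(8)=-5483, T(9)=10901, T(10)=-21867, T(11)=43669; answer 43669

43669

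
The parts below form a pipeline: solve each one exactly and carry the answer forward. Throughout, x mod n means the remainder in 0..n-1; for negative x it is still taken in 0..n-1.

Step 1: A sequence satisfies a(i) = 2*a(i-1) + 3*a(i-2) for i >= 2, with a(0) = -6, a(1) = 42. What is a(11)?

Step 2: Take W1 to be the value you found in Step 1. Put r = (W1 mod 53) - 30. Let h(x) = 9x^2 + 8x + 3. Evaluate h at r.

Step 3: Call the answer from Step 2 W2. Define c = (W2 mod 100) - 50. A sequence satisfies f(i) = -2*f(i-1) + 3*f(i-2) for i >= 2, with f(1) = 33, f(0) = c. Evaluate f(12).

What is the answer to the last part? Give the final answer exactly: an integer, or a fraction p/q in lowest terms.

Step 1: a(2) = 2*(42) + 3*(-6) = 66; iterating: a(2)=66, a(3)=258, a(4)=714, a(5)=2202, a(6)=6546, a(7)=19698, a(8)=59034, a(9)=177162, a(10)=531426, a(11)=1594338; answer 1594338
Step 2: W1 = 1594338; r = 15; 9*(15)^2 + 8*(15)^1 + 3 = (2025) + (120) + (3) = 2148; answer 2148
Step 3: W2 = 2148; c = -2; f(2) = -2*(33) + 3*(-2) = -72; iterating: f(2)=-72, f(3)=243, f(4)=-702, f(5)=2133, f(6)=-6372, f(7)=19143, f(8)=-57402, f(9)=172233, f(10)=-516672, f(11)=1550043, f(12)=-4650102; answer -4650102

-4650102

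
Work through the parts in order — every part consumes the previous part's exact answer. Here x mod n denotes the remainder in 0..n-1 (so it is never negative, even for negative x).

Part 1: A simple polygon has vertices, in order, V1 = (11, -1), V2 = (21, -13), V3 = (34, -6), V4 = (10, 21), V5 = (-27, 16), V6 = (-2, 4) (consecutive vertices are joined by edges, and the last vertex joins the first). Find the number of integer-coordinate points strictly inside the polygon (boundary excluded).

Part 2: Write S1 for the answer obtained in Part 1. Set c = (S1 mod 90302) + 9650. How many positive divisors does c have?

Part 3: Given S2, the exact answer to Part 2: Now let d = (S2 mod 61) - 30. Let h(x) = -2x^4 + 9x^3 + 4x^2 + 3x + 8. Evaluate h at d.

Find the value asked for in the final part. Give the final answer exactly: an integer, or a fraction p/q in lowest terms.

-1069502

Part 1: cross terms: (11*-13 - 21*-1)=-122, (21*-6 - 34*-13)=316, (34*21 - 10*-6)=774, (10*16 - -27*21)=727, (-27*4 - -2*16)=-76, (-2*-1 - 11*4)=-42; twice the area = |1577| = 1577; area = 1577/2; boundary points = 2 + 1 + 3 + 1 + 1 + 1 = 9; strictly interior points = area - boundary/2 + 1 = 785; answer 785
Part 2: S1 = 785; c = 10435; 10435 = 5 * 2087; number of divisors = (1+1) * (1+1) = 4; answer 4
Part 3: S2 = 4; d = -26; -2*(-26)^4 + 9*(-26)^3 + 4*(-26)^2 + 3*(-26)^1 + 8 = (-913952) + (-158184) + (2704) + (-78) + (8) = -1069502; answer -1069502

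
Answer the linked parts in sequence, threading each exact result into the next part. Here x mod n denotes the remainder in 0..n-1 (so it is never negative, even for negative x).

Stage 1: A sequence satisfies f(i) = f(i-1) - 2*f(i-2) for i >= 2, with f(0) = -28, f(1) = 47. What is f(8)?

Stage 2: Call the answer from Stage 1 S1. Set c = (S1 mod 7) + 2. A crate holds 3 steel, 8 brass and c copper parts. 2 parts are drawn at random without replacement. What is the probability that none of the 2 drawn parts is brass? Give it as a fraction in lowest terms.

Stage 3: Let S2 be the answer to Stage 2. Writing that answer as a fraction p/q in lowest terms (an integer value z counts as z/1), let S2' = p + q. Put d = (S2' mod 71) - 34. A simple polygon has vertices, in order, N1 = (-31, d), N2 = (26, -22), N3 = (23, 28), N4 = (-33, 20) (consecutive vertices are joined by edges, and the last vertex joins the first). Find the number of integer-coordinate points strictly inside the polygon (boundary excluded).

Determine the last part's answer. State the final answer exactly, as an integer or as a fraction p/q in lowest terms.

Stage 1: f(2) = 1*(47) - 2*(-28) = 103; iterating: f(2)=103, f(3)=9, f(4)=-197, f(5)=-215, f(6)=179, f(7)=609, f(8)=251; answer 251
Stage 2: S1 = 251; c = 8; total draws C(19,2) = 171; favorable C(11,2) = 55; P = 55/171; answer 55/171
Stage 3: S2 = 55/171; threaded value p + q = 226; d = -21; cross terms: (-31*-22 - 26*-21)=1228, (26*28 - 23*-22)=1234, (23*20 - -33*28)=1384, (-33*-21 - -31*20)=1313; twice the area = |5159| = 5159; area = 5159/2; boundary points = 1 + 1 + 8 + 1 = 11; strictly interior points = area - boundary/2 + 1 = 2575; answer 2575

2575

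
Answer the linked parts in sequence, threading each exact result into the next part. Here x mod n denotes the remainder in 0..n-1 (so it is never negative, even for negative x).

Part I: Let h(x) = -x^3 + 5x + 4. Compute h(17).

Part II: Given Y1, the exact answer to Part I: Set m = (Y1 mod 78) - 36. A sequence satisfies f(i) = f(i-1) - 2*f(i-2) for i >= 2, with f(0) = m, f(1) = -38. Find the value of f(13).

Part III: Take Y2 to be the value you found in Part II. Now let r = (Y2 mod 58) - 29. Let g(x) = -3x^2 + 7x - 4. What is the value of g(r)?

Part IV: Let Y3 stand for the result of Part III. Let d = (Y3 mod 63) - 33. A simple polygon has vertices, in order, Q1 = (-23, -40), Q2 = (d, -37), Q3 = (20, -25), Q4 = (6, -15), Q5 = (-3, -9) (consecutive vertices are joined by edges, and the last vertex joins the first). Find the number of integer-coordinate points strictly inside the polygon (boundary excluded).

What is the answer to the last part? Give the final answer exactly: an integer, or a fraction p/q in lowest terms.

Part I: -1*(17)^3 + 5*(17)^1 + 4 = (-4913) + (85) + (4) = -4824; answer -4824
Part II: Y1 = -4824; m = -24; f(2) = 1*(-38) - 2*(-24) = 10; iterating: f(2)=10, f(3)=86, f(4)=66, f(5)=-106, f(6)=-238, f(7)=-26, f(8)=450, f(9)=502, f(10)=-398, f(11)=-1402, f(12)=-606, f(13)=2198; answer 2198
Part III: Y2 = 2198; r = 23; -3*(23)^2 + 7*(23)^1 - 4 = (-1587) + (161) + (-4) = -1430; answer -1430
Part IV: Y3 = -1430; d = -14; cross terms: (-23*-37 - -14*-40)=291, (-14*-25 - 20*-37)=1090, (20*-15 - 6*-25)=-150, (6*-9 - -3*-15)=-99, (-3*-40 - -23*-9)=-87; twice the area = |1045| = 1045; area = 1045/2; boundary points = 3 + 2 + 2 + 3 + 1 = 11; strictly interior points = area - boundary/2 + 1 = 518; answer 518

518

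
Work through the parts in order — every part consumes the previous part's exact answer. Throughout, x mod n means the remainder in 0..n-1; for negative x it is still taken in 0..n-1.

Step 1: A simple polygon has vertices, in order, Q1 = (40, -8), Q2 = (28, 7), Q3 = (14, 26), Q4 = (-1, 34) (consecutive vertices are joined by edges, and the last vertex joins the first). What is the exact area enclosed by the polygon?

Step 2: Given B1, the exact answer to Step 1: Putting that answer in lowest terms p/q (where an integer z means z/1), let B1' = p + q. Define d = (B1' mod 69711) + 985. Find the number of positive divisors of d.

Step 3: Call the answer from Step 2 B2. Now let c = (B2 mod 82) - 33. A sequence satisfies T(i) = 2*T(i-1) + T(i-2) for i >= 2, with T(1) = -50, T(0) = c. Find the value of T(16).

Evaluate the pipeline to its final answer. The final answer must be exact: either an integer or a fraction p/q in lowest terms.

-26857025

Step 1: cross terms: (40*7 - 28*-8)=504, (28*26 - 14*7)=630, (14*34 - -1*26)=502, (-1*-8 - 40*34)=-1352; twice the area = |284| = 284; area = 142; answer 142
Step 2: B1 = 142; threaded value p + q = 143; d = 1128; 1128 = 2^3 * 3 * 47; number of divisors = (3+1) * (1+1) * (1+1) = 16; answer 16
Step 3: B2 = 16; c = -17; T(2) = 2*(-50) + 1*(-17) = -117; iterating: T(2)=-117, T(3)=-284, T(4)=-685, T(5)=-1654, T(6)=-3993, T(7)=-9640, T(8)=-23273, T(9)=-56186, T(10)=-135645, T(11)=-327476, T(12)=-790597, T(13)=-1908670, T(14)=-4607937, T(15)=-11124544, T(16)=-26857025; answer -26857025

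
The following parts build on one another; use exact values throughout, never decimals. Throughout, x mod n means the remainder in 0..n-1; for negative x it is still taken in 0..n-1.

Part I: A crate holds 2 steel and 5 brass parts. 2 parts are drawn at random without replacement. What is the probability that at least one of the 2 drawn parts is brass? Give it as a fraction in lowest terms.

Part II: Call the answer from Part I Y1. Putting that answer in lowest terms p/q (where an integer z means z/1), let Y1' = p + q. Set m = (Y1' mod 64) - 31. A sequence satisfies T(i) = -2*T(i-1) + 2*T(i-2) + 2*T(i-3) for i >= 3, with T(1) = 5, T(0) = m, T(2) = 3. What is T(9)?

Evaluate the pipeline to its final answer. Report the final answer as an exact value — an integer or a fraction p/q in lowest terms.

Part I: total draws C(7,2) = 21; complement C(2,2) = 1; favorable 21 - 1 = 20; P = 20/21; answer 20/21
Part II: Y1 = 20/21; threaded value p + q = 41; m = 10; T(3) = -2*(3) + 2*(5) + 2*(10) = 24; iterating: T(3)=24, T(4)=-32, T(5)=118, T(6)=-252, T(7)=676, T(8)=-1620, T(9)=4088; answer 4088

4088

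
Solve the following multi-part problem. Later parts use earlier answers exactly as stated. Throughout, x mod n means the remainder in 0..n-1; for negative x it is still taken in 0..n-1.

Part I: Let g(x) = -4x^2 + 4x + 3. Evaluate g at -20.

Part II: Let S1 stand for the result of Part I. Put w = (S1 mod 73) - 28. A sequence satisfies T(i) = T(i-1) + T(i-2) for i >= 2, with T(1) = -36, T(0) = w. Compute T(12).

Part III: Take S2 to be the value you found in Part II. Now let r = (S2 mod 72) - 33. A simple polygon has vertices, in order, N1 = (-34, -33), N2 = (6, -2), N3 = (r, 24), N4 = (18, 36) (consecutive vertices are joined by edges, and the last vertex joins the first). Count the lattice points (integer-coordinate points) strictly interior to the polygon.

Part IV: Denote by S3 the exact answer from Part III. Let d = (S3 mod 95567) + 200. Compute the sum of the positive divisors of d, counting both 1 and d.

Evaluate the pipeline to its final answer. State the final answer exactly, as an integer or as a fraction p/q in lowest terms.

Part I: -4*(-20)^2 + 4*(-20)^1 + 3 = (-1600) + (-80) + (3) = -1677; answer -1677
Part II: S1 = -1677; w = -26; T(2) = 1*(-36) + 1*(-26) = -62; iterating: T(2)=-62, T(3)=-98, T(4)=-160, T(5)=-258, T(6)=-418, T(7)=-676, T(8)=-1094, T(9)=-1770, T(10)=-2864, T(11)=-4634, T(12)=-7498; answer -7498
Part III: S2 = -7498; r = 29; cross terms: (-34*-2 - 6*-33)=266, (6*24 - 29*-2)=202, (29*36 - 18*24)=612, (18*-33 - -34*36)=630; twice the area = |1710| = 1710; area = 855; boundary points = 1 + 1 + 1 + 1 = 4; strictly interior points = area - boundary/2 + 1 = 854; answer 854
Part IV: S3 = 854; d = 1054; 1054 = 2 * 17 * 31; sigma = (1 + 2) * (1 + 17) * (1 + 31) = 3 * 18 * 32 = 1728; answer 1728

1728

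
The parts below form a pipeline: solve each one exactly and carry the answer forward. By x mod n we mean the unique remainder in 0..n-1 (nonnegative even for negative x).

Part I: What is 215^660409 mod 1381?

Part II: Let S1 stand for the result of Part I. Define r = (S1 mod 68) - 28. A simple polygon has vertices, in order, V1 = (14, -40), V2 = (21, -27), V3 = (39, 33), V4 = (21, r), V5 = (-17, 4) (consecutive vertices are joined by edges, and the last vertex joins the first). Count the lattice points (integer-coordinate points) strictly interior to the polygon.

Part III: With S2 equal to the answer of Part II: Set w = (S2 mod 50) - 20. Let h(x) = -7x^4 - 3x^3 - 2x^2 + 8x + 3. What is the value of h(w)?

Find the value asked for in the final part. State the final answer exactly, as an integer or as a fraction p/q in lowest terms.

Part I: squarings mod 1381: 215^1=215, 215^2=652, 215^4=1137, 215^8=153, 215^16=1313, 215^32=481, 215^64=734, 215^128=166, 215^256=1317, 215^512=1334, 215^1024=828, 215^2048=608, 215^4096=937, 215^8192=1034, 215^16384=262, 215^32768=975, 215^65536=497, 215^131072=1191, 215^262144=194, 215^524288=349; 215^660409 = 215^1 * 215^8 * 215^16 * 215^32 * 215^128 * 215^256 * 215^512 * 215^4096 * 215^131072 * 215^524288 = 412 (mod 1381); answer 412
Part II: S1 = 412; r = -24; cross terms: (14*-27 - 21*-40)=462, (21*33 - 39*-27)=1746, (39*-24 - 21*33)=-1629, (21*4 - -17*-24)=-324, (-17*-40 - 14*4)=624; twice the area = |879| = 879; area = 879/2; boundary points = 1 + 6 + 3 + 2 + 1 = 13; strictly interior points = area - boundary/2 + 1 = 434; answer 434
Part III: S2 = 434; w = 14; -7*(14)^4 - 3*(14)^3 - 2*(14)^2 + 8*(14)^1 + 3 = (-268912) + (-8232) + (-392) + (112) + (3) = -277421; answer -277421

-277421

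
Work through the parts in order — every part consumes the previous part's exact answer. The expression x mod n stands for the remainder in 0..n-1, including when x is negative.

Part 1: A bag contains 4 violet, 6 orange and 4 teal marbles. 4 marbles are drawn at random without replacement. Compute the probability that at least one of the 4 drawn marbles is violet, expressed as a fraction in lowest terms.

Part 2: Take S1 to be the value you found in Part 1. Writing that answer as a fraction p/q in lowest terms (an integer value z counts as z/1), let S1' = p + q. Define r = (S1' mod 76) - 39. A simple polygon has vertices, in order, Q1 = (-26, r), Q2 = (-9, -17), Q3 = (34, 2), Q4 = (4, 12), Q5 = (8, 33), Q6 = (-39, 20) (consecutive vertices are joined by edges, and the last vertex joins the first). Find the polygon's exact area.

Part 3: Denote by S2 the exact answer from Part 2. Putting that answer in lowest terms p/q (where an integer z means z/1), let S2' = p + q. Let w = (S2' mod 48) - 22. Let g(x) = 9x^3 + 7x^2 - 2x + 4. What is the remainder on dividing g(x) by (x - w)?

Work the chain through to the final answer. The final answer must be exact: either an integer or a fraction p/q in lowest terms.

Part 1: total draws C(14,4) = 1001; complement C(10,4) = 210; favorable 1001 - 210 = 791; P = 113/143; answer 113/143
Part 2: S1 = 113/143; threaded value p + q = 256; r = -11; cross terms: (-26*-17 - -9*-11)=343, (-9*2 - 34*-17)=560, (34*12 - 4*2)=400, (4*33 - 8*12)=36, (8*20 - -39*33)=1447, (-39*-11 - -26*20)=949; twice the area = |3735| = 3735; area = 3735/2; answer 3735/2
Part 3: S2 = 3735/2; threaded value p + q = 3737; w = 19; remainder = value at the root: 9*(19)^3 + 7*(19)^2 - 2*(19)^1 + 4 = (61731) + (2527) + (-38) + (4) = 64224; answer 64224

64224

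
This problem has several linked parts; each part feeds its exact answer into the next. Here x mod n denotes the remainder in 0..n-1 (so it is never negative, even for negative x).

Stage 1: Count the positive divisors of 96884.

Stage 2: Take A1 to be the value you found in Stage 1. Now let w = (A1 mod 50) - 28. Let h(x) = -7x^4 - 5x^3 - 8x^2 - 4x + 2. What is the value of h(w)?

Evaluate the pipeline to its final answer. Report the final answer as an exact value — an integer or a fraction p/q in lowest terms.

-440254

Stage 1: 96884 = 2^2 * 53 * 457; number of divisors = (2+1) * (1+1) * (1+1) = 12; answer 12
Stage 2: A1 = 12; w = -16; -7*(-16)^4 - 5*(-16)^3 - 8*(-16)^2 - 4*(-16)^1 + 2 = (-458752) + (20480) + (-2048) + (64) + (2) = -440254; answer -440254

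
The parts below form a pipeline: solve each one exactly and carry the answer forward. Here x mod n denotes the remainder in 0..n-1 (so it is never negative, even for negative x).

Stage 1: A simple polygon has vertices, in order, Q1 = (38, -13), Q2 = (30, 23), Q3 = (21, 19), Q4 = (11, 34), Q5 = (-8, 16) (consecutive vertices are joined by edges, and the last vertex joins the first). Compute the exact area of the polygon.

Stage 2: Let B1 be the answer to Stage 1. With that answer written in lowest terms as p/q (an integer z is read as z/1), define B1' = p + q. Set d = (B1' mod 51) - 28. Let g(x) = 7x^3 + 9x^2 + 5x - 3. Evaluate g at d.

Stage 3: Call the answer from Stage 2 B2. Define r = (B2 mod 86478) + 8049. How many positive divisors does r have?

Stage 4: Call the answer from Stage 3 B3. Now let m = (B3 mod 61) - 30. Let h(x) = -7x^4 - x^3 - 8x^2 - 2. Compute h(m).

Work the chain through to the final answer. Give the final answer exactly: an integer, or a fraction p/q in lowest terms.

Stage 1: cross terms: (38*23 - 30*-13)=1264, (30*19 - 21*23)=87, (21*34 - 11*19)=505, (11*16 - -8*34)=448, (-8*-13 - 38*16)=-504; twice the area = |1800| = 1800; area = 900; answer 900
Stage 2: B1 = 900; threaded value p + q = 901; d = 6; 7*(6)^3 + 9*(6)^2 + 5*(6)^1 - 3 = (1512) + (324) + (30) + (-3) = 1863; answer 1863
Stage 3: B2 = 1863; r = 9912; 9912 = 2^3 * 3 * 7 * 59; number of divisors = (3+1) * (1+1) * (1+1) * (1+1) = 32; answer 32
Stage 4: B3 = 32; m = 2; -7*(2)^4 - 1*(2)^3 - 8*(2)^2 - 2 = (-112) + (-8) + (-32) + (-2) = -154; answer -154

-154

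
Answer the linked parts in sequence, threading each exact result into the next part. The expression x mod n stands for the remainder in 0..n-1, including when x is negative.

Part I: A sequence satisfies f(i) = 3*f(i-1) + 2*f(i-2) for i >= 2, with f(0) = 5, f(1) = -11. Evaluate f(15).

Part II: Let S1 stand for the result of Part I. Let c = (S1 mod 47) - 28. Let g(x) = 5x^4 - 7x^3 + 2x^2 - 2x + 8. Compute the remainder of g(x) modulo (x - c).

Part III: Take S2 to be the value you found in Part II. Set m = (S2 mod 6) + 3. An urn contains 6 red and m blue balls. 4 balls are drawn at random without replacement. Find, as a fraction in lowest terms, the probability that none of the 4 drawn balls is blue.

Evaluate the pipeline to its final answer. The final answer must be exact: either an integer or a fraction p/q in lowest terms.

5/42

Part I: f(2) = 3*(-11) + 2*(5) = -23; iterating: f(2)=-23, f(3)=-91, f(4)=-319, f(5)=-1139, f(6)=-4055, f(7)=-14443, f(8)=-51439, f(9)=-183203, f(10)=-652487, f(11)=-2323867, f(12)=-8276575, f(13)=-29477459, f(14)=-104985527, f(15)=-373911499; answer -373911499
Part II: S1 = -373911499; c = -19; remainder = value at the root: 5*(-19)^4 - 7*(-19)^3 + 2*(-19)^2 - 2*(-19)^1 + 8 = (651605) + (48013) + (722) + (38) + (8) = 700386; answer 700386
Part III: S2 = 700386; m = 3; total draws C(9,4) = 126; favorable C(6,4) = 15; P = 5/42; answer 5/42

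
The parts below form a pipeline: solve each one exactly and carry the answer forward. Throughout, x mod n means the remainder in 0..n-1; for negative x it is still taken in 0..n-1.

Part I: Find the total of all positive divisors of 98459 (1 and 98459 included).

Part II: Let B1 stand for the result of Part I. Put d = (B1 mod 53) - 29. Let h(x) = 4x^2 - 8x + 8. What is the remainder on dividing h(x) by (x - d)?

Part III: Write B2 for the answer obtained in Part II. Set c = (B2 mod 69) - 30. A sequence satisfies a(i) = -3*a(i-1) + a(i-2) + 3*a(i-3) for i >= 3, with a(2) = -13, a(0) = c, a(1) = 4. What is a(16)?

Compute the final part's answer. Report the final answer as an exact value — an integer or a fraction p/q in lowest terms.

Part I: 98459 is prime, so its only divisors are 1 and 98459; sigma = 1 + 98459 = 98460; answer 98460
Part II: B1 = 98460; d = 10; remainder = value at the root: 4*(10)^2 - 8*(10)^1 + 8 = (400) + (-80) + (8) = 328; answer 328
Part III: B2 = 328; c = 22; a(3) = -3*(-13) + 1*(4) + 3*(22) = 109; iterating: a(3)=109, a(4)=-328, a(5)=1054, a(6)=-3163, a(7)=9559, a(8)=-28678, a(9)=86104, a(10)=-258313, a(11)=775009, a(12)=-2325028, a(13)=6975154, a(14)=-20925463, a(15)=62776459, a(16)=-188329378; answer -188329378

-188329378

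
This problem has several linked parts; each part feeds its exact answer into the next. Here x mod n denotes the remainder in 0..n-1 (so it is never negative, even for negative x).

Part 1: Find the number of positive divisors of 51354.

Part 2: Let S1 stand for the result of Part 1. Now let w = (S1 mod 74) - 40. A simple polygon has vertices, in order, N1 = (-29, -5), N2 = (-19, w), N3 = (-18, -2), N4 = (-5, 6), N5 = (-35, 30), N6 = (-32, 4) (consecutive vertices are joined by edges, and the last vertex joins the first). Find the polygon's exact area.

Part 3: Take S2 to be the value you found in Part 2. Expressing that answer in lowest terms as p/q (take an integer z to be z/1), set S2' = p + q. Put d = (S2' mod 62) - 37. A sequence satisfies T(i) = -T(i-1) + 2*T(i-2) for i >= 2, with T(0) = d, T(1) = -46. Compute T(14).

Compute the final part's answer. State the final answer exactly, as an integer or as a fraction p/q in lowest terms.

Part 1: 51354 = 2 * 3^4 * 317; number of divisors = (1+1) * (4+1) * (1+1) = 20; answer 20
Part 2: S1 = 20; w = -20; cross terms: (-29*-20 - -19*-5)=485, (-19*-2 - -18*-20)=-322, (-18*6 - -5*-2)=-118, (-5*30 - -35*6)=60, (-35*4 - -32*30)=820, (-32*-5 - -29*4)=276; twice the area = |1201| = 1201; area = 1201/2; answer 1201/2
Part 3: S2 = 1201/2; threaded value p + q = 1203; d = -12; T(2) = -1*(-46) + 2*(-12) = 22; iterating: T(2)=22, T(3)=-114, T(4)=158, T(5)=-386, T(6)=702, T(7)=-1474, T(8)=2878, T(9)=-5826, T(10)=11582, T(11)=-23234, T(12)=46398, T(13)=-92866, T(14)=185662; answer 185662

185662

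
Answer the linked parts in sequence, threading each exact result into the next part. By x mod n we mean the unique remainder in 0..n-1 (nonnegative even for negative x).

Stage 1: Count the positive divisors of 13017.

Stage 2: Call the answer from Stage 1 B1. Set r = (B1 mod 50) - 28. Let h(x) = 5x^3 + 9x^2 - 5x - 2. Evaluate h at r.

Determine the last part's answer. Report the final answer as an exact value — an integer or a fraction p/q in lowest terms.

-63818

Stage 1: 13017 = 3 * 4339; number of divisors = (1+1) * (1+1) = 4; answer 4
Stage 2: B1 = 4; r = -24; 5*(-24)^3 + 9*(-24)^2 - 5*(-24)^1 - 2 = (-69120) + (5184) + (120) + (-2) = -63818; answer -63818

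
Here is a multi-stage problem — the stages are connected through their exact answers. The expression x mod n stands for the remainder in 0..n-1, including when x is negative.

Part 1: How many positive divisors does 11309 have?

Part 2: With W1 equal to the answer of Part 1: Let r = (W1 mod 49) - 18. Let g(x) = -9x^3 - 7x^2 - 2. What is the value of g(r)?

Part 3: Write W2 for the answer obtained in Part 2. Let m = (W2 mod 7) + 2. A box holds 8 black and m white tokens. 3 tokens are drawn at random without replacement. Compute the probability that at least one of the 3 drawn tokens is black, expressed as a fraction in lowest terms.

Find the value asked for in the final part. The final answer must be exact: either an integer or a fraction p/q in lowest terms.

Part 1: 11309 = 43 * 263; number of divisors = (1+1) * (1+1) = 4; answer 4
Part 2: W1 = 4; r = -14; -9*(-14)^3 - 7*(-14)^2 - 2 = (24696) + (-1372) + (-2) = 23322; answer 23322
Part 3: W2 = 23322; m = 7; total draws C(15,3) = 455; complement C(7,3) = 35; favorable 455 - 35 = 420; P = 12/13; answer 12/13

12/13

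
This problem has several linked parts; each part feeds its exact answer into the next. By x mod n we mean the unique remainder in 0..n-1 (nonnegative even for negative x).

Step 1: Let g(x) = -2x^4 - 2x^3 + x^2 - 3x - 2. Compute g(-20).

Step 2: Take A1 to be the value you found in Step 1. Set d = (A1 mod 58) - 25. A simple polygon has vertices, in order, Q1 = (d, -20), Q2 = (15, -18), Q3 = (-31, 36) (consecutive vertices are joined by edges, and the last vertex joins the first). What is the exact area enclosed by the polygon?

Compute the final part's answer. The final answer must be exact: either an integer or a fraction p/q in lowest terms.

Step 1: -2*(-20)^4 - 2*(-20)^3 + 1*(-20)^2 - 3*(-20)^1 - 2 = (-320000) + (16000) + (400) + (60) + (-2) = -303542; answer -303542
Step 2: A1 = -303542; d = 5; cross terms: (5*-18 - 15*-20)=210, (15*36 - -31*-18)=-18, (-31*-20 - 5*36)=440; twice the area = |632| = 632; area = 316; answer 316

316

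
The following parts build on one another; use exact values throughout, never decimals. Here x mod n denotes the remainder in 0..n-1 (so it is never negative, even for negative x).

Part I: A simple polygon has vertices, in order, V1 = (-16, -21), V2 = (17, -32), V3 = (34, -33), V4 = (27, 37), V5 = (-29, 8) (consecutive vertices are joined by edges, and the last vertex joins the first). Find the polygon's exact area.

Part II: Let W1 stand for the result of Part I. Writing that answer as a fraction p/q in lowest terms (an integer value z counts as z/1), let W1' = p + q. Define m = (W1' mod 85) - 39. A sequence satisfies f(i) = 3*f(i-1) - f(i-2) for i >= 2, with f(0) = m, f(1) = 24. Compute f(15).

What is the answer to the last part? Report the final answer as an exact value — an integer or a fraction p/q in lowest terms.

17108661

Part I: cross terms: (-16*-32 - 17*-21)=869, (17*-33 - 34*-32)=527, (34*37 - 27*-33)=2149, (27*8 - -29*37)=1289, (-29*-21 - -16*8)=737; twice the area = |5571| = 5571; area = 5571/2; answer 5571/2
Part II: W1 = 5571/2; threaded value p + q = 5573; m = 9; f(2) = 3*(24) - 1*(9) = 63; iterating: f(2)=63, f(3)=165, f(4)=432, f(5)=1131, f(6)=2961, f(7)=7752, f(8)=20295, f(9)=53133, f(10)=139104, f(11)=364179, f(12)=953433, f(13)=2496120, f(14)=6534927, f(15)=17108661; answer 17108661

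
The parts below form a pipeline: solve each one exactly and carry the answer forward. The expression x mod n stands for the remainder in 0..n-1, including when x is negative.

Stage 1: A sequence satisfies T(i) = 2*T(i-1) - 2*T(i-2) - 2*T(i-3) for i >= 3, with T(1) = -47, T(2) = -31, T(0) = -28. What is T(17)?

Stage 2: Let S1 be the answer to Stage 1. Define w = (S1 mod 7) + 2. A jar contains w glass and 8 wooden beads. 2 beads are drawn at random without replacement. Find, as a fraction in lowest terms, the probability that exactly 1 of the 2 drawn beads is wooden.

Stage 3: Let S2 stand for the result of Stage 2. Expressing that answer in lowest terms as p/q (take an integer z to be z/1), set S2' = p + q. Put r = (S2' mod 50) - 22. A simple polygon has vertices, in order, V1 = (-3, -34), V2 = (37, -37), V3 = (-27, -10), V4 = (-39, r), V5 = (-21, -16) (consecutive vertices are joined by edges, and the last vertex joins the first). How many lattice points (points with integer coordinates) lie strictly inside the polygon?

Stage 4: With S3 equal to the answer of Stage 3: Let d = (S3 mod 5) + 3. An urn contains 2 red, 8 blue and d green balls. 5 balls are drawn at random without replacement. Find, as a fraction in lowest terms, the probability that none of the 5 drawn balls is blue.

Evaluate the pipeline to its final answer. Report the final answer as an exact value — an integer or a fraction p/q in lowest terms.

Stage 1: T(3) = 2*(-31) - 2*(-47) - 2*(-28) = 88; iterating: T(3)=88, T(4)=332, T(5)=550, T(6)=260, T(7)=-1244, T(8)=-4108, T(9)=-6248, T(10)=-1792, T(11)=17128, T(12)=50336, T(13)=70000, T(14)=5072, T(15)=-230528, T(16)=-611200, T(17)=-771488; answer -771488
Stage 2: S1 = -771488; w = 5; total draws C(13,2) = 78; favorable C(8,1)*C(5,1) = 40; P = 20/39; answer 20/39
Stage 3: S2 = 20/39; threaded value p + q = 59; r = -13; cross terms: (-3*-37 - 37*-34)=1369, (37*-10 - -27*-37)=-1369, (-27*-13 - -39*-10)=-39, (-39*-16 - -21*-13)=351, (-21*-34 - -3*-16)=666; twice the area = |978| = 978; area = 489; boundary points = 1 + 1 + 3 + 3 + 18 = 26; strictly interior points = area - boundary/2 + 1 = 477; answer 477
Stage 4: S3 = 477; d = 5; total draws C(15,5) = 3003; favorable C(7,5) = 21; P = 1/143; answer 1/143

1/143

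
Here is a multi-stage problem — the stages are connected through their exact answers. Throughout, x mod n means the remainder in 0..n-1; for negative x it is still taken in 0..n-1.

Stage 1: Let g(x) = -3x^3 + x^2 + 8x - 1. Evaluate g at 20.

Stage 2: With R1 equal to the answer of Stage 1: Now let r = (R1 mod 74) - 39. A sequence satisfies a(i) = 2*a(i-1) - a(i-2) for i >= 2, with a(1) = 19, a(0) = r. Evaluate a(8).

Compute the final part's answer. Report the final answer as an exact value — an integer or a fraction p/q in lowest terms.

Stage 1: -3*(20)^3 + 1*(20)^2 + 8*(20)^1 - 1 = (-24000) + (400) + (160) + (-1) = -23441; answer -23441
Stage 2: R1 = -23441; r = -22; a(2) = 2*(19) - 1*(-22) = 60; iterating: a(2)=60, a(3)=101, a(4)=142, a(5)=183, a(6)=224, a(7)=265, a(8)=306; answer 306

306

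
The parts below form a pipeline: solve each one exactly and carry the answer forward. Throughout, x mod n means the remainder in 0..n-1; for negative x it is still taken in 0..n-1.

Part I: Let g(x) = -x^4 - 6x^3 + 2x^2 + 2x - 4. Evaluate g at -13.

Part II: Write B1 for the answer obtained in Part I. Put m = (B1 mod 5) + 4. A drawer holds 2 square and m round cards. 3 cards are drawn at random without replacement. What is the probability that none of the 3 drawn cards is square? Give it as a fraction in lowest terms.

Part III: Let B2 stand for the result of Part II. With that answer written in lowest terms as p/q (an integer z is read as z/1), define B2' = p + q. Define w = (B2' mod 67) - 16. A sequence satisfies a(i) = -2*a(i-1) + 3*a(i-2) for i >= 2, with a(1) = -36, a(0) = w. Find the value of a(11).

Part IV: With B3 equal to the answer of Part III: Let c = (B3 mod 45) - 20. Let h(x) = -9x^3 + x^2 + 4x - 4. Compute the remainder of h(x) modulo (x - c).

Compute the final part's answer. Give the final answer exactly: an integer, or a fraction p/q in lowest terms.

Part I: -1*(-13)^4 - 6*(-13)^3 + 2*(-13)^2 + 2*(-13)^1 - 4 = (-28561) + (13182) + (338) + (-26) + (-4) = -15071; answer -15071
Part II: B1 = -15071; m = 8; total draws C(10,3) = 120; favorable C(8,3) = 56; P = 7/15; answer 7/15
Part III: B2 = 7/15; threaded value p + q = 22; w = 6; a(2) = -2*(-36) + 3*(6) = 90; iterating: a(2)=90, a(3)=-288, a(4)=846, a(5)=-2556, a(6)=7650, a(7)=-22968, a(8)=68886, a(9)=-206676, a(10)=620010, a(11)=-1860048; answer -1860048
Part IV: B3 = -1860048; c = 7; remainder = value at the root: -9*(7)^3 + 1*(7)^2 + 4*(7)^1 - 4 = (-3087) + (49) + (28) + (-4) = -3014; answer -3014

-3014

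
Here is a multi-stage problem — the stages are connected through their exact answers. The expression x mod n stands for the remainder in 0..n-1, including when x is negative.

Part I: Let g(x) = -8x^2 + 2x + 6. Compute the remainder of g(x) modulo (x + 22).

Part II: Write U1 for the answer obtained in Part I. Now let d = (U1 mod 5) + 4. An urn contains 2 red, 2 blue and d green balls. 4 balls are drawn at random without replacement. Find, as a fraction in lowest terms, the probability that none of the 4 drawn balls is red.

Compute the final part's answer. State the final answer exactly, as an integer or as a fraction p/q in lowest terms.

Part I: remainder = value at the root: -8*(-22)^2 + 2*(-22)^1 + 6 = (-3872) + (-44) + (6) = -3910; answer -3910
Part II: U1 = -3910; d = 4; total draws C(8,4) = 70; favorable C(6,4) = 15; P = 3/14; answer 3/14

3/14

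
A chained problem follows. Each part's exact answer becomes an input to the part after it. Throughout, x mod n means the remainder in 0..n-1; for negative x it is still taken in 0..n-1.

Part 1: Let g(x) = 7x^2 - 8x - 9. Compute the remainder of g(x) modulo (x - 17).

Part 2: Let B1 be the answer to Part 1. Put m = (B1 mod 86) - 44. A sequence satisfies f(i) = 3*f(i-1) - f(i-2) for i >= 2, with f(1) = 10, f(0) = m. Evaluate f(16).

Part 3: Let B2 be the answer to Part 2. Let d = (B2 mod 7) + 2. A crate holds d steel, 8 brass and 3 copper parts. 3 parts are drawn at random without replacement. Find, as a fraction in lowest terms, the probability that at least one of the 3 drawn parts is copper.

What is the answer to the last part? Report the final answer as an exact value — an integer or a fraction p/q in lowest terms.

83/143

Part 1: remainder = value at the root: 7*(17)^2 - 8*(17)^1 - 9 = (2023) + (-136) + (-9) = 1878; answer 1878
Part 2: B1 = 1878; m = 28; f(2) = 3*(10) - 1*(28) = 2; iterating: f(2)=2, f(3)=-4, f(4)=-14, f(5)=-38, f(6)=-100, f(7)=-262, f(8)=-686, f(9)=-1796, f(10)=-4702, f(11)=-12310, f(12)=-32228, f(13)=-84374, f(14)=-220894, f(15)=-578308, f(16)=-1514030; answer -1514030
Part 3: B2 = -1514030; d = 2; total draws C(13,3) = 286; complement C(10,3) = 120; favorable 286 - 120 = 166; P = 83/143; answer 83/143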